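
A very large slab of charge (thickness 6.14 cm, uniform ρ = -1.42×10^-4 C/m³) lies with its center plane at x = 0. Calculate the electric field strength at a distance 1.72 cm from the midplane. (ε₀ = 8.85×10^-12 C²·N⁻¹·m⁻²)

2.76e5 V/m

By symmetry E is perpendicular to the slab. A Gaussian pillbox from −1.72 cm to +1.72 cm (face area A) lies entirely within the slab.
Q_enc = ρ·(2x)·A and flux = 2EA, so 2EA = 2ρxA/ε₀ ⇒ E = |ρ|x/ε₀.
E = (1.42×10^-4)(0.0172)/(8.85×10^-12) = 2.76e5 N/C.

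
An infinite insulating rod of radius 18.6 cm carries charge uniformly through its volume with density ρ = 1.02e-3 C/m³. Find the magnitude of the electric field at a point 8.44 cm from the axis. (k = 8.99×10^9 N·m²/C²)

Coaxial Gaussian cylinder, radius r = 8.44 cm, length L (r < R).
Enclosed charge per unit length: λ_enc = ρ·πr² = (1.02×10^-3)π(0.0844)² = 2.283×10^-5 C/m.
By Gauss's law (flux through the curved wall only), E·2πrL = λ_enc L/ε₀.
E = 2k|λ_enc|/r = 2(8.99×10^9)(2.283×10^-5)/(0.0844) = 4.86×10^6 N/C.

E ≈ 4.86×10^6 V/m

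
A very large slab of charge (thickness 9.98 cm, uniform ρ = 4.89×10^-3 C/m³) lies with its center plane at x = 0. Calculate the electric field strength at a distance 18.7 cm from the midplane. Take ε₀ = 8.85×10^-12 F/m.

The point |x| = 18.7 cm lies outside the slab (half-thickness 0.0499 m). A symmetric pillbox spanning the full slab encloses Q_enc = ρ·d·A.
Flux = 2EA ⇒ E = |ρ|d/(2ε₀), independent of distance outside.
E = (4.89×10^-3)(0.0998)/(2·8.85×10^-12) = 2.76×10^7 N/C.

2.76×10^7 N/C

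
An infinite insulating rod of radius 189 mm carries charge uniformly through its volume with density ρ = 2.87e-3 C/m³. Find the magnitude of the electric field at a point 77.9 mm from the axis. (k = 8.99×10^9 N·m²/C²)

Choose a coaxial cylinder of radius r = 77.9 mm (arbitrary length L) as the Gaussian surface (r < R).
Charge inside radius r per length L is ρ·πr²·L, so λ_enc = ρπr² = 5.472×10^-5 C/m.
Since E is radial and uniform over the curved surface, Φ = E·2πrL = Q_enc/ε₀ = λ_enc L/ε₀.
E = 2k|λ_enc|/r = 2(8.99×10^9)(5.472×10^-5)/(0.0779) = 1.26e7 N/C.

|E| = 1.26×10^7 N/C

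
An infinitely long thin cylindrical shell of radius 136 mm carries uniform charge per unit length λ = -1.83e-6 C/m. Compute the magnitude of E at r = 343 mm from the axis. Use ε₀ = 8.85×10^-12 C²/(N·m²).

|E| ≈ 9.59×10^4 N/C

Choose a coaxial cylinder of radius r = 343 mm (arbitrary length L) as the Gaussian surface (r > 136 mm).
The full line charge is enclosed: λ_enc = -1.83e-6 C/m.
Gauss's law: E·2πrL = λ_enc L/ε₀.
E = |λ_enc|/(2πε₀r) = (1.83e-6)/(2π·8.85×10^-12·0.343) = 9.59e4 N/C.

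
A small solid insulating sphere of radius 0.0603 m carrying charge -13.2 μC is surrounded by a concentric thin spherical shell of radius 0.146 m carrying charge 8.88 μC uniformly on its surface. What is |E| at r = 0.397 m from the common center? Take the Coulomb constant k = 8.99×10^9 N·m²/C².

|E| ≈ 2.46×10^5 N/C

Symmetry ⇒ E = E(r) r̂. Gaussian sphere of radius r = 0.397 m (r > 0.146 m, enclosing both).
Q_enc = (-13.2 μC) + (8.88 μC) = -4.32×10^-6 C.
By Gauss's law, ∮E·dA = E·4πr² = Q_enc/ε₀.
E = k|Q_enc|/r² = (8.99×10^9)(4.32×10^-6)/(0.397)² = 2.46e5 N/C.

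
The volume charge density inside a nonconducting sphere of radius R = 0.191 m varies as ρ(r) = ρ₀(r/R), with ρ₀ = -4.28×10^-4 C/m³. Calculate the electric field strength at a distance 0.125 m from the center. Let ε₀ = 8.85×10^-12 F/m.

E ≈ 9.89×10^5 N/C

Take a concentric spherical Gaussian surface of radius r = 0.125 m (r < R).
Integrate the density: Q_enc = 4π ∫₀^r ρ₀(r'/R)^1 r'² dr' = 4πρ₀ r^4/(4·R) = -1.719e-6 C.
By Gauss's law, ∮E·dA = E·4πr² = Q_enc/ε₀.
E = |Q_enc|/(4πε₀r²) = (1.719×10^-6)/(4π·8.85×10^-12·(0.125)²) = 9.89e5 N/C.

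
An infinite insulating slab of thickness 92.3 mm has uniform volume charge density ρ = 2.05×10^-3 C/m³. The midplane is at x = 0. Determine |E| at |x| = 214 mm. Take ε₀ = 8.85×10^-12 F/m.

E = 1.07×10^7 V/m

The point |x| = 214 mm lies outside the slab (half-thickness 0.04615 m). A symmetric pillbox spanning the full slab encloses Q_enc = ρ·d·A.
Flux = 2EA ⇒ E = |ρ|d/(2ε₀), independent of distance outside.
E = (2.05×10^-3)(0.0923)/(2·8.85×10^-12) = 1.07×10^7 N/C.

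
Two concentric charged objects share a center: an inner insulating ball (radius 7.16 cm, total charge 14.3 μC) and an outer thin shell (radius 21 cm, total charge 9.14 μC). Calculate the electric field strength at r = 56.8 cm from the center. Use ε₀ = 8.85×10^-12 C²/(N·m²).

|E| = 6.53e5 N/C

Symmetry ⇒ E = E(r) r̂. Gaussian sphere of radius r = 56.8 cm (r > 21 cm, enclosing both).
Q_enc = (14.3 μC) + (9.14 μC) = 2.344×10^-5 C.
By Gauss's law, ∮E·dA = E·4πr² = Q_enc/ε₀.
E = |Q_enc|/(4πε₀r²) = (2.344e-5)/(4π·8.85×10^-12·(0.568)²) = 6.53×10^5 N/C.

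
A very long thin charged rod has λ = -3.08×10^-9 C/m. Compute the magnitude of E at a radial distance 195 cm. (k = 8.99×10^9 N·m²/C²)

28.4 V/m

Choose a coaxial cylinder of radius r = 195 cm (arbitrary length L) as the Gaussian surface.
Q_enc = λL, so λ_enc = -3.08e-9 C/m.
Gauss's law: E·2πrL = λ_enc L/ε₀.
E = 2k|λ_enc|/r = 2(8.99×10^9)(3.08×10^-9)/(1.95) = 28.4 N/C.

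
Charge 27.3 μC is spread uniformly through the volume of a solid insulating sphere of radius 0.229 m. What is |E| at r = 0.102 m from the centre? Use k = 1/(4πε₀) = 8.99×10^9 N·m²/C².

2.08e6 N/C

Take a concentric spherical Gaussian surface of radius r = 0.102 m (r < R).
For a uniform sphere the enclosed fraction is (r/R)³, so Q_enc = (27.3 μC)(0.102/0.229)³ = 2.412e-6 C.
Applying ∮E·dA = Q_enc/ε₀ with Φ = E(4πr²):
E = k|Q_enc|/r² = (8.99×10^9)(2.412×10^-6)/(0.102)² = 2.08×10^6 N/C.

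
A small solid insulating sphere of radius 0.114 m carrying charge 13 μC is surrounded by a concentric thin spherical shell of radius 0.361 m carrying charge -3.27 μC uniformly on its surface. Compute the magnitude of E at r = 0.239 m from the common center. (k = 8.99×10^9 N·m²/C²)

By spherical symmetry E is radial; choose a Gaussian sphere of radius r = 0.239 m (between the bodies, 0.114 m < r < 0.361 m).
The shell at 0.361 m lies outside the Gaussian surface, so Q_enc = 13 μC = 1.30×10^-5 C.
Gauss's law: E·4πr² = Q_enc/ε₀.
E = k|Q_enc|/r² = (8.99×10^9)(1.30×10^-5)/(0.239)² = 2.05×10^6 N/C.

E ≈ 2.05e6 V/m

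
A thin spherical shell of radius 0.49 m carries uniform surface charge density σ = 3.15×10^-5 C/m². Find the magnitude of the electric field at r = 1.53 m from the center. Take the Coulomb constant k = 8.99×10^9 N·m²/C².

Symmetry ⇒ E = E(r) r̂. Gaussian sphere of radius r = 1.53 m (r > 0.49 m).
The entire shell is enclosed: Q_enc = σ·4πR² = (3.15×10^-5)·4π·(0.49)² = 9.504×10^-5 C.
Since E is radial and uniform over the Gaussian sphere, Φ = E·4πr² = Q_enc/ε₀.
E = k|Q_enc|/r² = (8.99×10^9)(9.504×10^-5)/(1.53)² = 3.65×10^5 N/C.

|E| ≈ 3.65×10^5 N/C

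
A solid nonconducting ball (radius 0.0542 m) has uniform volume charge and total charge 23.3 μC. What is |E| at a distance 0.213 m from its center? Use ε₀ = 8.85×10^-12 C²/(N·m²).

By spherical symmetry E is radial; choose a Gaussian sphere of radius r = 0.213 m (r > R, so the entire charge is enclosed).
Q_enc = 23.3 μC = 2.33×10^-5 C.
By Gauss's law, ∮E·dA = E·4πr² = Q_enc/ε₀.
E = |Q_enc|/(4πε₀r²) = (2.33×10^-5)/(4π·8.85×10^-12·(0.213)²) = 4.62×10^6 N/C.

|E| ≈ 4.62e6 N/C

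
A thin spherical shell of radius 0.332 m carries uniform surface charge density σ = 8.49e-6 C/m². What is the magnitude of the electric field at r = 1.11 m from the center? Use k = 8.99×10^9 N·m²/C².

Take a concentric spherical Gaussian surface of radius r = 1.11 m (r > 0.332 m).
The entire shell is enclosed: Q_enc = σ·4πR² = (8.49×10^-6)·4π·(0.332)² = 1.176e-5 C.
Applying ∮E·dA = Q_enc/ε₀ with Φ = E(4πr²):
E = k|Q_enc|/r² = (8.99×10^9)(1.176×10^-5)/(1.11)² = 8.58×10^4 N/C.

8.58×10^4 V/m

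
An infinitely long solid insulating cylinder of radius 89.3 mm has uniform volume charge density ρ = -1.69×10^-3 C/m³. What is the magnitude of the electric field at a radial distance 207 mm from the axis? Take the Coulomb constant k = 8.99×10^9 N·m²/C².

By cylindrical symmetry E is radial; use a coaxial Gaussian cylinder of radius 207 mm and length L (r > 89.3 mm, full cross-section enclosed).
λ_enc = ρ·πR² = (-1.69e-3)π(0.0893)² = -4.234×10^-5 C/m.
Since E is radial and uniform over the curved surface, Φ = E·2πrL = Q_enc/ε₀ = λ_enc L/ε₀.
E = 2k|λ_enc|/r = 2(8.99×10^9)(4.234×10^-5)/(0.207) = 3.68×10^6 N/C.

|E| ≈ 3.68e6 V/m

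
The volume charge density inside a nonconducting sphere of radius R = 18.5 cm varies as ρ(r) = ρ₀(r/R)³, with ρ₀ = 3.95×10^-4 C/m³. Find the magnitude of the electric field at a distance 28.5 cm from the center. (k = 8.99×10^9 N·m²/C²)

By spherical symmetry E is radial; choose a Gaussian sphere of radius r = 28.5 cm (r > R, all charge enclosed).
Q_enc = 4π ∫₀^R ρ₀(r'/R)^3 r'² dr' = 4πρ₀R³/6 = 5.238×10^-6 C.
Applying ∮E·dA = Q_enc/ε₀ with Φ = E(4πr²):
E = k|Q_enc|/r² = (8.99×10^9)(5.238e-6)/(0.285)² = 5.80e5 N/C.

E ≈ 5.80×10^5 V/m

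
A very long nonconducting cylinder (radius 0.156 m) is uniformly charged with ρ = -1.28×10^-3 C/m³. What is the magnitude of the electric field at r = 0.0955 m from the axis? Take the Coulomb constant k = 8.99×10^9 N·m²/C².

By cylindrical symmetry E is radial; use a coaxial Gaussian cylinder of radius 0.0955 m and length L (r < R).
Enclosed charge per unit length: λ_enc = ρ·πr² = (-1.28e-3)π(0.0955)² = -3.667×10^-5 C/m.
By Gauss's law (flux through the curved wall only), E·2πrL = λ_enc L/ε₀.
E = 2k|λ_enc|/r = 2(8.99×10^9)(3.667×10^-5)/(0.0955) = 6.90×10^6 N/C.

E ≈ 6.90e6 N/C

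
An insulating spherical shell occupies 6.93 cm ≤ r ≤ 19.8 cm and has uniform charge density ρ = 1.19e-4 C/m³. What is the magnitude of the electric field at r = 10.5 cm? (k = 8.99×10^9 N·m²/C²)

E ≈ 3.35×10^5 N/C

Use a concentric Gaussian sphere at r = 10.5 cm (within the shell material, 6.93 cm < r < 19.8 cm).
Only the shell between 6.93 cm and r is enclosed: Q_enc = ρ·(4π/3)(r³ − a³) = (1.19e-4)·(4π/3)·((0.105)³ − (0.0693)³) = 4.111×10^-7 C.
Applying ∮E·dA = Q_enc/ε₀ with Φ = E(4πr²):
E = k|Q_enc|/r² = (8.99×10^9)(4.111×10^-7)/(0.105)² = 3.35e5 N/C.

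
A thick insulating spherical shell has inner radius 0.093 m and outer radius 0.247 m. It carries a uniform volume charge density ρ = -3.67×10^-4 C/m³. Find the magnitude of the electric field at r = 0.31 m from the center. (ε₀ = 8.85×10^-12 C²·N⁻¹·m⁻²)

Use a concentric Gaussian sphere at r = 0.31 m (r > 0.247 m, enclosing the whole shell).
Q_enc = ρ·(4π/3)(b³ − a³) = (-3.67e-4)·(4π/3)·((0.247)³ − (0.093)³) = -2.193e-5 C.
Applying ∮E·dA = Q_enc/ε₀ with Φ = E(4πr²):
E = |Q_enc|/(4πε₀r²) = (2.193e-5)/(4π·8.85×10^-12·(0.31)²) = 2.05×10^6 N/C.

2.05×10^6 N/C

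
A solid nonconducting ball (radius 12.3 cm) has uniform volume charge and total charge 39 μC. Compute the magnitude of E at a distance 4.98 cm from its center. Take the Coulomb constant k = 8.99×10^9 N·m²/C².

9.38e6 N/C

Symmetry ⇒ E = E(r) r̂. Gaussian sphere of radius r = 4.98 cm (r < R).
For a uniform sphere the enclosed fraction is (r/R)³, so Q_enc = (39 μC)(0.0498/0.123)³ = 2.588×10^-6 C.
By Gauss's law, ∮E·dA = E·4πr² = Q_enc/ε₀.
E = k|Q_enc|/r² = (8.99×10^9)(2.588×10^-6)/(0.0498)² = 9.38e6 N/C.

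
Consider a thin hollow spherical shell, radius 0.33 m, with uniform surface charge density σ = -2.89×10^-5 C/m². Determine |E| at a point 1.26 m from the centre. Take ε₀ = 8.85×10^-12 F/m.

E = 2.24×10^5 N/C

By spherical symmetry E is radial; choose a Gaussian sphere of radius r = 1.26 m (r > 0.33 m).
The entire shell is enclosed: Q_enc = σ·4πR² = (-2.89e-5)·4π·(0.33)² = -3.955e-5 C.
Applying ∮E·dA = Q_enc/ε₀ with Φ = E(4πr²):
E = |Q_enc|/(4πε₀r²) = (3.955×10^-5)/(4π·8.85×10^-12·(1.26)²) = 2.24×10^5 N/C.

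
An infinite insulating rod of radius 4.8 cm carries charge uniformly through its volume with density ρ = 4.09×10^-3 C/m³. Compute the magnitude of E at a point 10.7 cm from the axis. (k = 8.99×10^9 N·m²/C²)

E = 4.97×10^6 V/m

By cylindrical symmetry E is radial; use a coaxial Gaussian cylinder of radius 10.7 cm and length L (r > 4.8 cm, full cross-section enclosed).
λ_enc = ρ·πR² = (4.09e-3)π(0.048)² = 2.96×10^-5 C/m.
Applying ∮E·dA = Q_enc/ε₀ with the end caps contributing no flux:
E = 2k|λ_enc|/r = 2(8.99×10^9)(2.96×10^-5)/(0.107) = 4.97×10^6 N/C.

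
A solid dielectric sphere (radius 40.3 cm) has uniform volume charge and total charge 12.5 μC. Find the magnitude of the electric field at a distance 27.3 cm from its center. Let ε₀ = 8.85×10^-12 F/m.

|E| ≈ 4.69×10^5 V/m

By spherical symmetry E is radial; choose a Gaussian sphere of radius r = 27.3 cm (r < R).
Only the charge within r is enclosed: Q_enc = Q·(r/R)³ = (12.5 μC)·(27.3 cm/40.3 cm)³ = 3.886×10^-6 C.
Applying ∮E·dA = Q_enc/ε₀ with Φ = E(4πr²):
E = |Q_enc|/(4πε₀r²) = (3.886e-6)/(4π·8.85×10^-12·(0.273)²) = 4.69×10^5 N/C.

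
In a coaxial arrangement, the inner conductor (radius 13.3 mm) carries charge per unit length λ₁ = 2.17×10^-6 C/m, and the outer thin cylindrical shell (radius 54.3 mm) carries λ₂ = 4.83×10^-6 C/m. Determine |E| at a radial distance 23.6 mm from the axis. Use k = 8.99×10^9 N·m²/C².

|E| = 1.65e6 N/C

By cylindrical symmetry E is radial; use a coaxial Gaussian cylinder of radius 23.6 mm and length L (between the conductors, 13.3 mm < r < 54.3 mm).
The shell at 54.3 mm lies outside the Gaussian surface, so λ_enc = λ₁ = 2.17×10^-6 C/m.
By Gauss's law (flux through the curved wall only), E·2πrL = λ_enc L/ε₀.
E = 2k|λ_enc|/r = 2(8.99×10^9)(2.17×10^-6)/(0.0236) = 1.65e6 N/C.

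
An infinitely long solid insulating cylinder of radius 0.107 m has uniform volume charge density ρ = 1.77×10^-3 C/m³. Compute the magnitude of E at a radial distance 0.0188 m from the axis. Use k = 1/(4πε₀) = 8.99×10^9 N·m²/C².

|E| ≈ 1.88×10^6 V/m

Choose a coaxial cylinder of radius r = 0.0188 m (arbitrary length L) as the Gaussian surface (r < R).
Charge inside radius r per length L is ρ·πr²·L, so λ_enc = ρπr² = 1.965×10^-6 C/m.
By Gauss's law (flux through the curved wall only), E·2πrL = λ_enc L/ε₀.
E = 2k|λ_enc|/r = 2(8.99×10^9)(1.965×10^-6)/(0.0188) = 1.88×10^6 N/C.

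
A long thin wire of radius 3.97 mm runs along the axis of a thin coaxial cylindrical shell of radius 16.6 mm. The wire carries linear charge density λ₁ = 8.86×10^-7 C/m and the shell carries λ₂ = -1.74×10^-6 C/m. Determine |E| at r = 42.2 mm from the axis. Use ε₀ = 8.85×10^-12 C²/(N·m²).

E ≈ 3.64×10^5 V/m

By cylindrical symmetry E is radial; use a coaxial Gaussian cylinder of radius 42.2 mm and length L (r > 16.6 mm, enclosing both).
λ_enc = λ₁ + λ₂ = (8.86e-7) + (-1.74e-6) = -8.54×10^-7 C/m.
Since E is radial and uniform over the curved surface, Φ = E·2πrL = Q_enc/ε₀ = λ_enc L/ε₀.
E = |λ_enc|/(2πε₀r) = (8.54×10^-7)/(2π·8.85×10^-12·0.0422) = 3.64e5 N/C.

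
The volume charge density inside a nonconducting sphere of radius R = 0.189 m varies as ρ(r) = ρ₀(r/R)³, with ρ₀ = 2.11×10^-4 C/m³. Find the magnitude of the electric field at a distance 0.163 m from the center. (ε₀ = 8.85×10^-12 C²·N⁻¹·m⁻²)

By spherical symmetry E is radial; choose a Gaussian sphere of radius r = 0.163 m (r < R).
Integrate the density: Q_enc = 4π ∫₀^r ρ₀(r'/R)^3 r'² dr' = 4πρ₀ r^6/(6·R³) = 1.228×10^-6 C.
Applying ∮E·dA = Q_enc/ε₀ with Φ = E(4πr²):
E = |Q_enc|/(4πε₀r²) = (1.228×10^-6)/(4π·8.85×10^-12·(0.163)²) = 4.15×10^5 N/C.

E ≈ 4.15×10^5 N/C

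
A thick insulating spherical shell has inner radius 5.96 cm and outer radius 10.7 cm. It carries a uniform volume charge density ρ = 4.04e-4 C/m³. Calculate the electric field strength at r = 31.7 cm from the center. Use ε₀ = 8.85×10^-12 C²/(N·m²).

|E| ≈ 1.53e5 N/C

By spherical symmetry E is radial; choose a Gaussian sphere of radius r = 31.7 cm (r > 10.7 cm, enclosing the whole shell).
Q_enc = ρ·(4π/3)(b³ − a³) = (4.04×10^-4)·(4π/3)·((0.107)³ − (0.0596)³) = 1.715e-6 C.
By Gauss's law, ∮E·dA = E·4πr² = Q_enc/ε₀.
E = |Q_enc|/(4πε₀r²) = (1.715×10^-6)/(4π·8.85×10^-12·(0.317)²) = 1.53e5 N/C.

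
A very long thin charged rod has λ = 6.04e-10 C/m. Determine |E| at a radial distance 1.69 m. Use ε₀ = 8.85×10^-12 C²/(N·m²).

By cylindrical symmetry E is radial; use a coaxial Gaussian cylinder of radius 1.69 m and length L.
Q_enc = λL, so λ_enc = 6.04e-10 C/m.
Since E is radial and uniform over the curved surface, Φ = E·2πrL = Q_enc/ε₀ = λ_enc L/ε₀.
E = |λ_enc|/(2πε₀r) = (6.04e-10)/(2π·8.85×10^-12·1.69) = 6.43 N/C.

E ≈ 6.43 N/C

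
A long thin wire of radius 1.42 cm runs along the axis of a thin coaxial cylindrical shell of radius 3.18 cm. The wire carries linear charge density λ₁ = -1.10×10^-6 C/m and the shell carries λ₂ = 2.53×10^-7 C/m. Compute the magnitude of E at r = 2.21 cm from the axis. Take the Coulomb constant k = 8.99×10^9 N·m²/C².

E = 8.95e5 V/m

Take a coaxial cylindrical Gaussian surface of radius r = 2.21 cm and length L (between the conductors, 1.42 cm < r < 3.18 cm).
The shell at 3.18 cm lies outside the Gaussian surface, so λ_enc = λ₁ = -1.10e-6 C/m.
By Gauss's law (flux through the curved wall only), E·2πrL = λ_enc L/ε₀.
E = 2k|λ_enc|/r = 2(8.99×10^9)(1.10×10^-6)/(0.0221) = 8.95e5 N/C.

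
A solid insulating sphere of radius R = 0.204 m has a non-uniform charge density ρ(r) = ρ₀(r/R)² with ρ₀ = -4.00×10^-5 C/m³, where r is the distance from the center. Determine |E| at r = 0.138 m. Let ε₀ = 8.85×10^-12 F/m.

|E| = 5.71×10^4 V/m

Symmetry ⇒ E = E(r) r̂. Gaussian sphere of radius r = 0.138 m (r < R).
Q_enc = ∫₀^r ρ(r')·4πr'² dr' = (4πρ₀/R²) ∫₀^r r'^4 dr' = 4πρ₀ r^5/(5·R²) = -1.209×10^-7 C.
Applying ∮E·dA = Q_enc/ε₀ with Φ = E(4πr²):
E = |Q_enc|/(4πε₀r²) = (1.209×10^-7)/(4π·8.85×10^-12·(0.138)²) = 5.71×10^4 N/C.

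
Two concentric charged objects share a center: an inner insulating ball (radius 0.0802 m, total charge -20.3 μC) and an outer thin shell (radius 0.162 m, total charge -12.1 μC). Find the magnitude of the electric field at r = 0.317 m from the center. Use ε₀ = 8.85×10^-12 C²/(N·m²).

2.90e6 N/C

Use a concentric Gaussian sphere at r = 0.317 m (r > 0.162 m, enclosing both).
Q_enc = (-20.3 μC) + (-12.1 μC) = -3.24×10^-5 C.
Applying ∮E·dA = Q_enc/ε₀ with Φ = E(4πr²):
E = |Q_enc|/(4πε₀r²) = (3.24×10^-5)/(4π·8.85×10^-12·(0.317)²) = 2.90e6 N/C.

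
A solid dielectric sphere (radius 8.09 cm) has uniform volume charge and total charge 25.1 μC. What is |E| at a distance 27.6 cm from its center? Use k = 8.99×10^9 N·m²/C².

By spherical symmetry E is radial; choose a Gaussian sphere of radius r = 27.6 cm (r > R, so the entire charge is enclosed).
Q_enc = 25.1 μC = 2.51e-5 C.
Applying ∮E·dA = Q_enc/ε₀ with Φ = E(4πr²):
E = k|Q_enc|/r² = (8.99×10^9)(2.51e-5)/(0.276)² = 2.96×10^6 N/C.

E = 2.96×10^6 N/C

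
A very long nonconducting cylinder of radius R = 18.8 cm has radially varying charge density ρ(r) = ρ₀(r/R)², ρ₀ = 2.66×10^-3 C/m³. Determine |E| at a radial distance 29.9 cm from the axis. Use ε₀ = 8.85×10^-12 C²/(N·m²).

E ≈ 8.88×10^6 V/m

Choose a coaxial cylinder of radius r = 29.9 cm (arbitrary length L) as the Gaussian surface (r > R, full charge per length enclosed).
λ_enc = 2π ∫₀^R ρ₀(r'/R)^2 r' dr' = 2πρ₀R²/4 = 1.477e-4 C/m.
Gauss's law: E·2πrL = λ_enc L/ε₀.
E = |λ_enc|/(2πε₀r) = (1.477×10^-4)/(2π·8.85×10^-12·0.299) = 8.88×10^6 N/C.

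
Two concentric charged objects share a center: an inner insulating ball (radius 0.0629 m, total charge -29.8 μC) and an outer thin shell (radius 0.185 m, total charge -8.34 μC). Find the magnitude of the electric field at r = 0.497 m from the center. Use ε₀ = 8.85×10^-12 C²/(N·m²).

Symmetry ⇒ E = E(r) r̂. Gaussian sphere of radius r = 0.497 m (r > 0.185 m, enclosing both).
Q_enc = (-29.8 μC) + (-8.34 μC) = -3.814×10^-5 C.
Gauss's law: E·4πr² = Q_enc/ε₀.
E = |Q_enc|/(4πε₀r²) = (3.814×10^-5)/(4π·8.85×10^-12·(0.497)²) = 1.39×10^6 N/C.

1.39×10^6 V/m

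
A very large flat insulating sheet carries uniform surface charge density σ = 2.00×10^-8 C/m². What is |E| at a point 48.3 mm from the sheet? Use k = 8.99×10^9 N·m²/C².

1.13×10^3 V/m

By planar symmetry E is perpendicular to the sheet and uniform; use a Gaussian pillbox with flat faces of area A on each side of the sheet.
Flux Φ = 2EA and Q_enc = σA, so 2EA = σA/ε₀ ⇒ E = |σ|/(2ε₀), independent of distance.
E = 2πk|σ| = 2π(8.99×10^9)(2.00×10^-8) = 1.13e3 N/C.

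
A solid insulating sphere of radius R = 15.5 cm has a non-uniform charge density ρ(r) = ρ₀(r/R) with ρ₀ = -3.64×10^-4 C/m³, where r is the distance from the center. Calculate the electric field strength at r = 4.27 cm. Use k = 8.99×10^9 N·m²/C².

By spherical symmetry E is radial; choose a Gaussian sphere of radius r = 4.27 cm (r < R).
Integrate the density: Q_enc = 4π ∫₀^r ρ₀(r'/R)^1 r'² dr' = 4πρ₀ r^4/(4·R) = -2.453e-8 C.
Applying ∮E·dA = Q_enc/ε₀ with Φ = E(4πr²):
E = k|Q_enc|/r² = (8.99×10^9)(2.453×10^-8)/(0.0427)² = 1.21e5 N/C.

1.21e5 N/C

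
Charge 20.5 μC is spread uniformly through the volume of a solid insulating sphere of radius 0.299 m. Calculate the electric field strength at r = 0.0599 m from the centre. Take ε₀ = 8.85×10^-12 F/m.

Use a concentric Gaussian sphere at r = 0.0599 m (r < R).
For a uniform sphere the enclosed fraction is (r/R)³, so Q_enc = (20.5 μC)(0.0599/0.299)³ = 1.648e-7 C.
Gauss's law: E·4πr² = Q_enc/ε₀.
E = |Q_enc|/(4πε₀r²) = (1.648e-7)/(4π·8.85×10^-12·(0.0599)²) = 4.13e5 N/C.

E = 4.13×10^5 N/C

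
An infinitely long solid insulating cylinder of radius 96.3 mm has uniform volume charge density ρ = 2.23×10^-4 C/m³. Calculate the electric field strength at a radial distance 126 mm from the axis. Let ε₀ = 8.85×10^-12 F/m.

9.27×10^5 V/m

Take a coaxial cylindrical Gaussian surface of radius r = 126 mm and length L (r > 96.3 mm, full cross-section enclosed).
λ_enc = ρ·πR² = (2.23×10^-4)π(0.0963)² = 6.497×10^-6 C/m.
Applying ∮E·dA = Q_enc/ε₀ with the end caps contributing no flux:
E = |λ_enc|/(2πε₀r) = (6.497×10^-6)/(2π·8.85×10^-12·0.126) = 9.27×10^5 N/C.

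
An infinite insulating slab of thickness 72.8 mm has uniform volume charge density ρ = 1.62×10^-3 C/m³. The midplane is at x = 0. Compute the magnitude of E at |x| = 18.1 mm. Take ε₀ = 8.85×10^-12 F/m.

E ≈ 3.31×10^6 N/C

By symmetry E is perpendicular to the slab. A Gaussian pillbox from −18.1 mm to +18.1 mm (face area A) lies entirely within the slab.
Q_enc = ρ·(2x)·A and flux = 2EA, so 2EA = 2ρxA/ε₀ ⇒ E = |ρ|x/ε₀.
E = (1.62e-3)(0.0181)/(8.85×10^-12) = 3.31×10^6 N/C.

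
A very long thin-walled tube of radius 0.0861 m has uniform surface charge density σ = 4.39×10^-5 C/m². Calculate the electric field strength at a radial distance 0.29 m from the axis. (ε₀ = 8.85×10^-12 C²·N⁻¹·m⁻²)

Take a coaxial cylindrical Gaussian surface of radius r = 0.29 m and length L (r > 0.0861 m).
The whole shell is enclosed: λ_enc = σ·2πR = (4.39×10^-5)·2π·(0.0861) = 2.375×10^-5 C/m.
Gauss's law: E·2πrL = λ_enc L/ε₀.
E = |λ_enc|/(2πε₀r) = (2.375×10^-5)/(2π·8.85×10^-12·0.29) = 1.47×10^6 N/C.

E = 1.47e6 N/C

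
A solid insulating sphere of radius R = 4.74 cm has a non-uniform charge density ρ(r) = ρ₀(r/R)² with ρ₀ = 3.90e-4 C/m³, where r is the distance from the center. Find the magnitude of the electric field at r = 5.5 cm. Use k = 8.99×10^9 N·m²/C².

E = 3.10×10^5 V/m

Take a concentric spherical Gaussian surface of radius r = 5.5 cm (r > R, all charge enclosed).
Q_enc = 4π ∫₀^R ρ₀(r'/R)^2 r'² dr' = 4πρ₀R³/5 = 1.044×10^-7 C.
Applying ∮E·dA = Q_enc/ε₀ with Φ = E(4πr²):
E = k|Q_enc|/r² = (8.99×10^9)(1.044×10^-7)/(0.055)² = 3.10×10^5 N/C.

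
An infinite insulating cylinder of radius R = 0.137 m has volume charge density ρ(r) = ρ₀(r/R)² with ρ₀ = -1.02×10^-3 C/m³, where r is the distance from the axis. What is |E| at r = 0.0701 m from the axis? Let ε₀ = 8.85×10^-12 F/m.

Take a coaxial cylindrical Gaussian surface of radius r = 0.0701 m and length L (r < R).
Integrating ρ over the cross-section to radius r: λ_enc = (2πρ₀/R²) ∫₀^r r'^3 dr' = 2πρ₀ r^4/(4·R²) = -2.061×10^-6 C/m.
Since E is radial and uniform over the curved surface, Φ = E·2πrL = Q_enc/ε₀ = λ_enc L/ε₀.
E = |λ_enc|/(2πε₀r) = (2.061×10^-6)/(2π·8.85×10^-12·0.0701) = 5.29×10^5 N/C.

E ≈ 5.29×10^5 N/C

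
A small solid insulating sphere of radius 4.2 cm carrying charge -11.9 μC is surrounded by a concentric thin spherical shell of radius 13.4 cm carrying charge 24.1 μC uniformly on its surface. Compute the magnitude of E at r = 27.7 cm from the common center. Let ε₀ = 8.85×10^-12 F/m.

|E| ≈ 1.43e6 N/C

By spherical symmetry E is radial; choose a Gaussian sphere of radius r = 27.7 cm (r > 13.4 cm, enclosing both).
Q_enc = (-11.9 μC) + (24.1 μC) = 1.22×10^-5 C.
Applying ∮E·dA = Q_enc/ε₀ with Φ = E(4πr²):
E = |Q_enc|/(4πε₀r²) = (1.22×10^-5)/(4π·8.85×10^-12·(0.277)²) = 1.43e6 N/C.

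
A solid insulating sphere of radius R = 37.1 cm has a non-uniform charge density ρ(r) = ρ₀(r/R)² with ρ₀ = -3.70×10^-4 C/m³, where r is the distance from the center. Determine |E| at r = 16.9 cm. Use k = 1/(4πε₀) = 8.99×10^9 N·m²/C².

By spherical symmetry E is radial; choose a Gaussian sphere of radius r = 16.9 cm (r < R).
Q_enc = ∫₀^r ρ(r')·4πr'² dr' = (4πρ₀/R²) ∫₀^r r'^4 dr' = 4πρ₀ r^5/(5·R²) = -9.314e-7 C.
Since E is radial and uniform over the Gaussian sphere, Φ = E·4πr² = Q_enc/ε₀.
E = k|Q_enc|/r² = (8.99×10^9)(9.314e-7)/(0.169)² = 2.93×10^5 N/C.

|E| = 2.93×10^5 N/C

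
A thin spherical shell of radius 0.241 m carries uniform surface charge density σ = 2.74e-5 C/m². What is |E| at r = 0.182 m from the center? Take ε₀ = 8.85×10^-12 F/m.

Take a concentric spherical Gaussian surface of radius r = 0.182 m (inside the shell, r < 0.241 m).
No charge lies within this surface, so Q_enc = 0 and Gauss's law gives E·4πr² = 0 ⇒ E = 0.

E = 0 (no enclosed charge)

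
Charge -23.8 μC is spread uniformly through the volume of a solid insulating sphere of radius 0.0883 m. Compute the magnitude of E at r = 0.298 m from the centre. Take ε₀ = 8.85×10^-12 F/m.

2.41e6 V/m

By spherical symmetry E is radial; choose a Gaussian sphere of radius r = 0.298 m (r > R, so the entire charge is enclosed).
Q_enc = -23.8 μC = -2.38e-5 C.
Applying ∮E·dA = Q_enc/ε₀ with Φ = E(4πr²):
E = |Q_enc|/(4πε₀r²) = (2.38×10^-5)/(4π·8.85×10^-12·(0.298)²) = 2.41×10^6 N/C.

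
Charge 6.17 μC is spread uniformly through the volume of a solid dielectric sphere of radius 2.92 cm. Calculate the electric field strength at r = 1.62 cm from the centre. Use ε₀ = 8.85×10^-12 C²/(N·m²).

By spherical symmetry E is radial; choose a Gaussian sphere of radius r = 1.62 cm (r < R).
Only the charge within r is enclosed: Q_enc = Q·(r/R)³ = (6.17 μC)·(1.62 cm/2.92 cm)³ = 1.054×10^-6 C.
By Gauss's law, ∮E·dA = E·4πr² = Q_enc/ε₀.
E = |Q_enc|/(4πε₀r²) = (1.054×10^-6)/(4π·8.85×10^-12·(0.0162)²) = 3.61×10^7 N/C.

E = 3.61e7 N/C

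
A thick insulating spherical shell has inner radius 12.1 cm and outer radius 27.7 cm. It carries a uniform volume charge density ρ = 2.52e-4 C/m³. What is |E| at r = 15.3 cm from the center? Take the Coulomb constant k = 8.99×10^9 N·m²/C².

Take a concentric spherical Gaussian surface of radius r = 15.3 cm (within the shell material, 12.1 cm < r < 27.7 cm).
Only the shell between 12.1 cm and r is enclosed: Q_enc = ρ·(4π/3)(r³ − a³) = (2.52×10^-4)·(4π/3)·((0.153)³ − (0.121)³) = 1.911×10^-6 C.
Since E is radial and uniform over the Gaussian sphere, Φ = E·4πr² = Q_enc/ε₀.
E = k|Q_enc|/r² = (8.99×10^9)(1.911×10^-6)/(0.153)² = 7.34e5 N/C.

7.34e5 V/m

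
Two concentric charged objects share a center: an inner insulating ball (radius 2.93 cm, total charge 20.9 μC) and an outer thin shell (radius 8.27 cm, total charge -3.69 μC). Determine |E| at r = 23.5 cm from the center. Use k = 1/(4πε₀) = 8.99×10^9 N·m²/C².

|E| ≈ 2.80e6 N/C

By spherical symmetry E is radial; choose a Gaussian sphere of radius r = 23.5 cm (r > 8.27 cm, enclosing both).
Q_enc = (20.9 μC) + (-3.69 μC) = 1.721×10^-5 C.
Gauss's law: E·4πr² = Q_enc/ε₀.
E = k|Q_enc|/r² = (8.99×10^9)(1.721e-5)/(0.235)² = 2.80e6 N/C.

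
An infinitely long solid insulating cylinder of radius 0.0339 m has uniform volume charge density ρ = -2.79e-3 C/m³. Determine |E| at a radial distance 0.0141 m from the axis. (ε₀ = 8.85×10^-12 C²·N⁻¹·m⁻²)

By cylindrical symmetry E is radial; use a coaxial Gaussian cylinder of radius 0.0141 m and length L (r < R).
Charge inside radius r per length L is ρ·πr²·L, so λ_enc = ρπr² = -1.743e-6 C/m.
By Gauss's law (flux through the curved wall only), E·2πrL = λ_enc L/ε₀.
E = |λ_enc|/(2πε₀r) = (1.743×10^-6)/(2π·8.85×10^-12·0.0141) = 2.22e6 N/C.

E ≈ 2.22e6 N/C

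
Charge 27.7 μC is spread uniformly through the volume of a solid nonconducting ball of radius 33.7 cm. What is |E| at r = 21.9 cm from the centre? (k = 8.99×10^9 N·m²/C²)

Symmetry ⇒ E = E(r) r̂. Gaussian sphere of radius r = 21.9 cm (r < R).
Only the charge within r is enclosed: Q_enc = Q·(r/R)³ = (27.7 μC)·(21.9 cm/33.7 cm)³ = 7.602×10^-6 C.
By Gauss's law, ∮E·dA = E·4πr² = Q_enc/ε₀.
E = k|Q_enc|/r² = (8.99×10^9)(7.602e-6)/(0.219)² = 1.42×10^6 N/C.

|E| = 1.42×10^6 V/m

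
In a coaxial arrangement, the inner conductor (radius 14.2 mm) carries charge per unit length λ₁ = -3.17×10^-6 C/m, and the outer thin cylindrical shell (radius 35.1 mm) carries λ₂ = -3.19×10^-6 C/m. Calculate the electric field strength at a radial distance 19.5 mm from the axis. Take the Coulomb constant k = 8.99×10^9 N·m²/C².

Coaxial Gaussian cylinder, radius r = 19.5 mm, length L (between the conductors, 14.2 mm < r < 35.1 mm).
The shell at 35.1 mm lies outside the Gaussian surface, so λ_enc = λ₁ = -3.17×10^-6 C/m.
By Gauss's law (flux through the curved wall only), E·2πrL = λ_enc L/ε₀.
E = 2k|λ_enc|/r = 2(8.99×10^9)(3.17×10^-6)/(0.0195) = 2.92e6 N/C.

|E| = 2.92e6 V/m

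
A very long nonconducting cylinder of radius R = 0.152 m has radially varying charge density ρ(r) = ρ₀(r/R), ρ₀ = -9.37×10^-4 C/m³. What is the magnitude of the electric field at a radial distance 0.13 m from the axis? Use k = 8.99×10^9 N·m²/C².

Take a coaxial cylindrical Gaussian surface of radius r = 0.13 m and length L (r < R).
Integrating ρ over the cross-section to radius r: λ_enc = (2πρ₀/R) ∫₀^r r'^2 dr' = 2πρ₀ r^3/(3·R) = -2.837e-5 C/m.
Gauss's law: E·2πrL = λ_enc L/ε₀.
E = 2k|λ_enc|/r = 2(8.99×10^9)(2.837×10^-5)/(0.13) = 3.92×10^6 N/C.

|E| = 3.92e6 N/C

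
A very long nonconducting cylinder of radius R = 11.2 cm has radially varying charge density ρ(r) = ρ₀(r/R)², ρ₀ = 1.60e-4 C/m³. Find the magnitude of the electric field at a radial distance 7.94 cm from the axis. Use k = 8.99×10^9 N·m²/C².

Coaxial Gaussian cylinder, radius r = 7.94 cm, length L (r < R).
λ_enc = ∫₀^r ρ(r')·2πr' dr' = (2πρ₀/R²)·r^4/4 = 7.963×10^-7 C/m.
Since E is radial and uniform over the curved surface, Φ = E·2πrL = Q_enc/ε₀ = λ_enc L/ε₀.
E = 2k|λ_enc|/r = 2(8.99×10^9)(7.963×10^-7)/(0.0794) = 1.80×10^5 N/C.

|E| ≈ 1.80e5 V/m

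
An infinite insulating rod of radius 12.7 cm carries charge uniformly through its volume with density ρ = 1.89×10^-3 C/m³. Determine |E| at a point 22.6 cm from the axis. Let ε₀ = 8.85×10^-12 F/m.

By cylindrical symmetry E is radial; use a coaxial Gaussian cylinder of radius 22.6 cm and length L (r > 12.7 cm, full cross-section enclosed).
λ_enc = ρ·πR² = (1.89×10^-3)π(0.127)² = 9.577×10^-5 C/m.
Applying ∮E·dA = Q_enc/ε₀ with the end caps contributing no flux:
E = |λ_enc|/(2πε₀r) = (9.577×10^-5)/(2π·8.85×10^-12·0.226) = 7.62e6 N/C.

|E| ≈ 7.62e6 N/C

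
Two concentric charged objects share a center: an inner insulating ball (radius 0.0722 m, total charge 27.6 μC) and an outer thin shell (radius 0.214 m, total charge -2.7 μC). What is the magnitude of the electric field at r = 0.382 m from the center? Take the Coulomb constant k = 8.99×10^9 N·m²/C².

By spherical symmetry E is radial; choose a Gaussian sphere of radius r = 0.382 m (r > 0.214 m, enclosing both).
Q_enc = (27.6 μC) + (-2.7 μC) = 2.49e-5 C.
Applying ∮E·dA = Q_enc/ε₀ with Φ = E(4πr²):
E = k|Q_enc|/r² = (8.99×10^9)(2.49×10^-5)/(0.382)² = 1.53×10^6 N/C.

E ≈ 1.53×10^6 N/C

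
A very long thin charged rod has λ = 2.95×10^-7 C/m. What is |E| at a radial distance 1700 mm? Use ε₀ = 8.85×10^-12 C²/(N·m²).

E = 3.12e3 N/C

Choose a coaxial cylinder of radius r = 1700 mm (arbitrary length L) as the Gaussian surface.
Q_enc = λL, so λ_enc = 2.95×10^-7 C/m.
By Gauss's law (flux through the curved wall only), E·2πrL = λ_enc L/ε₀.
E = |λ_enc|/(2πε₀r) = (2.95e-7)/(2π·8.85×10^-12·1.7) = 3.12×10^3 N/C.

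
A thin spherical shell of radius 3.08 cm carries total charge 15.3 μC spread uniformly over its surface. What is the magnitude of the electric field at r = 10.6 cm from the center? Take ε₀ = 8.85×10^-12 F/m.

Use a concentric Gaussian sphere at r = 10.6 cm (r > 3.08 cm).
The entire shell is enclosed: Q_enc = 1.53e-5 C.
Since E is radial and uniform over the Gaussian sphere, Φ = E·4πr² = Q_enc/ε₀.
E = |Q_enc|/(4πε₀r²) = (1.53×10^-5)/(4π·8.85×10^-12·(0.106)²) = 1.22×10^7 N/C.

1.22e7 N/C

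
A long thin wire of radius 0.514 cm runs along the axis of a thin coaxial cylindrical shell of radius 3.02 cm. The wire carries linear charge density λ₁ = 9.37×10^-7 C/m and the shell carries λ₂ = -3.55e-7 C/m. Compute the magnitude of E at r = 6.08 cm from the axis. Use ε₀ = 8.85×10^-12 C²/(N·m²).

Take a coaxial cylindrical Gaussian surface of radius r = 6.08 cm and length L (r > 3.02 cm, enclosing both).
λ_enc = λ₁ + λ₂ = (9.37e-7) + (-3.55×10^-7) = 5.82e-7 C/m.
Applying ∮E·dA = Q_enc/ε₀ with the end caps contributing no flux:
E = |λ_enc|/(2πε₀r) = (5.82×10^-7)/(2π·8.85×10^-12·0.0608) = 1.72e5 N/C.

E ≈ 1.72×10^5 N/C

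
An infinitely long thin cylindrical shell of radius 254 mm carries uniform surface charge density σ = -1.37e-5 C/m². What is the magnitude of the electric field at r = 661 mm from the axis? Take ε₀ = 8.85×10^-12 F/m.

|E| ≈ 5.95×10^5 N/C

Coaxial Gaussian cylinder, radius r = 661 mm, length L (r > 254 mm).
The whole shell is enclosed: λ_enc = σ·2πR = (-1.37×10^-5)·2π·(0.254) = -2.186×10^-5 C/m.
Since E is radial and uniform over the curved surface, Φ = E·2πrL = Q_enc/ε₀ = λ_enc L/ε₀.
E = |λ_enc|/(2πε₀r) = (2.186×10^-5)/(2π·8.85×10^-12·0.661) = 5.95×10^5 N/C.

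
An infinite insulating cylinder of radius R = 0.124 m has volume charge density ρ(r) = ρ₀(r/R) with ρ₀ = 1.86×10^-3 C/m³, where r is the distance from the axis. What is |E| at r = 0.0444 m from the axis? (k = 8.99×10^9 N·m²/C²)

By cylindrical symmetry E is radial; use a coaxial Gaussian cylinder of radius 0.0444 m and length L (r < R).
Integrating ρ over the cross-section to radius r: λ_enc = (2πρ₀/R) ∫₀^r r'^2 dr' = 2πρ₀ r^3/(3·R) = 2.75×10^-6 C/m.
Applying ∮E·dA = Q_enc/ε₀ with the end caps contributing no flux:
E = 2k|λ_enc|/r = 2(8.99×10^9)(2.75×10^-6)/(0.0444) = 1.11e6 N/C.

E = 1.11e6 N/C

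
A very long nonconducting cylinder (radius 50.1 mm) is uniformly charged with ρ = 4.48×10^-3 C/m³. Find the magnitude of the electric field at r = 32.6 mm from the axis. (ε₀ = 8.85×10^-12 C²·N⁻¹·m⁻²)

Choose a coaxial cylinder of radius r = 32.6 mm (arbitrary length L) as the Gaussian surface (r < R).
Enclosed charge per unit length: λ_enc = ρ·πr² = (4.48×10^-3)π(0.0326)² = 1.496×10^-5 C/m.
Gauss's law: E·2πrL = λ_enc L/ε₀.
E = |λ_enc|/(2πε₀r) = (1.496×10^-5)/(2π·8.85×10^-12·0.0326) = 8.25×10^6 N/C.

|E| ≈ 8.25e6 V/m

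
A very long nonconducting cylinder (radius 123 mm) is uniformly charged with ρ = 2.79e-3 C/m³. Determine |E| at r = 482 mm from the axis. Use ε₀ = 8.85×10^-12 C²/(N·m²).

4.95×10^6 N/C

Take a coaxial cylindrical Gaussian surface of radius r = 482 mm and length L (r > 123 mm, full cross-section enclosed).
λ_enc = ρ·πR² = (2.79×10^-3)π(0.123)² = 1.326×10^-4 C/m.
Applying ∮E·dA = Q_enc/ε₀ with the end caps contributing no flux:
E = |λ_enc|/(2πε₀r) = (1.326×10^-4)/(2π·8.85×10^-12·0.482) = 4.95e6 N/C.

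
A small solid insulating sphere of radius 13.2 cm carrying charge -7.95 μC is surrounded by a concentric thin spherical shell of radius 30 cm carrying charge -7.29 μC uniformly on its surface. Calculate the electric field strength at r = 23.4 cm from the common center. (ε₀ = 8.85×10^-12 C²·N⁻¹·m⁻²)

By spherical symmetry E is radial; choose a Gaussian sphere of radius r = 23.4 cm (between the bodies, 13.2 cm < r < 30 cm).
The shell at 30 cm lies outside the Gaussian surface, so Q_enc = -7.95 μC = -7.95×10^-6 C.
Gauss's law: E·4πr² = Q_enc/ε₀.
E = |Q_enc|/(4πε₀r²) = (7.95×10^-6)/(4π·8.85×10^-12·(0.234)²) = 1.31×10^6 N/C.

|E| ≈ 1.31×10^6 N/C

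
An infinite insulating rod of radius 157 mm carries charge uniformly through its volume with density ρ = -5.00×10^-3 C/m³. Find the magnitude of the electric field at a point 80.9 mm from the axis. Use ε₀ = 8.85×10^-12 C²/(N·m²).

2.29×10^7 N/C

Take a coaxial cylindrical Gaussian surface of radius r = 80.9 mm and length L (r < R).
Enclosed charge per unit length: λ_enc = ρ·πr² = (-5.00e-3)π(0.0809)² = -1.028×10^-4 C/m.
By Gauss's law (flux through the curved wall only), E·2πrL = λ_enc L/ε₀.
E = |λ_enc|/(2πε₀r) = (1.028e-4)/(2π·8.85×10^-12·0.0809) = 2.29e7 N/C.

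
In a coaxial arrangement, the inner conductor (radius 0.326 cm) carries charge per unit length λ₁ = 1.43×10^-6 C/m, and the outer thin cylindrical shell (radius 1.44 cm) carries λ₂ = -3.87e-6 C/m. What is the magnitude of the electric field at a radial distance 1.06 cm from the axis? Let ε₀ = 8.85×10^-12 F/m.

Choose a coaxial cylinder of radius r = 1.06 cm (arbitrary length L) as the Gaussian surface (between the conductors, 0.326 cm < r < 1.44 cm).
Only the inner wire is enclosed; the outer shell contributes nothing inside itself. λ_enc = λ₁ = 1.43×10^-6 C/m.
Gauss's law: E·2πrL = λ_enc L/ε₀.
E = |λ_enc|/(2πε₀r) = (1.43×10^-6)/(2π·8.85×10^-12·0.0106) = 2.43e6 N/C.

|E| = 2.43×10^6 N/C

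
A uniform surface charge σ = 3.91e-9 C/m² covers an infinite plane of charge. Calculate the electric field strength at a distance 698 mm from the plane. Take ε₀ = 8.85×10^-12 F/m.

|E| = 221 V/m

Choose a cylindrical pillbox piercing the sheet, end faces (area A) parallel to it.
Flux Φ = 2EA and Q_enc = σA, so 2EA = σA/ε₀ ⇒ E = |σ|/(2ε₀), independent of distance.
E = |σ|/(2ε₀) = (3.91×10^-9)/(2·8.85×10^-12) = 221 N/C.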